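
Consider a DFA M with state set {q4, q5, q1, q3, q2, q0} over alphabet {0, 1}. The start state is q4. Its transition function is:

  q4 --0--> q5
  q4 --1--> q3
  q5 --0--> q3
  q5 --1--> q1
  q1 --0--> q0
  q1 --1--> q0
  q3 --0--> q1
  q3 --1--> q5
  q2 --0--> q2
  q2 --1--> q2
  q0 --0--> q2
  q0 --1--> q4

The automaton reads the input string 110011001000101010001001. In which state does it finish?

q4 → q3 → q5 → q3 → q1 → q0 → q4 → q5 → q3 → q5 → q3 → q1 → q0 → q4 → q5 → q1 → q0 → q4 → q5 → q3 → q1 → q0 → q2 → q2 → q2

q2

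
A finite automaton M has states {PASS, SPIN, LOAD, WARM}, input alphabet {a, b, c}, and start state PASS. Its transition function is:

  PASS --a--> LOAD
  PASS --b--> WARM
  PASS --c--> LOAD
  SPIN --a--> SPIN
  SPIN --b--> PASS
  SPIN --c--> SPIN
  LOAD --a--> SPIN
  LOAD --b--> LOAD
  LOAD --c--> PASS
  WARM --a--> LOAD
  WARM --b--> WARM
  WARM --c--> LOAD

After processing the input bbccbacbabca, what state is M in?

LOAD

Trace: PASS -b-> WARM -b-> WARM -c-> LOAD -c-> PASS -b-> WARM -a-> LOAD -c-> PASS -b-> WARM -a-> LOAD -b-> LOAD -c-> PASS -a-> LOAD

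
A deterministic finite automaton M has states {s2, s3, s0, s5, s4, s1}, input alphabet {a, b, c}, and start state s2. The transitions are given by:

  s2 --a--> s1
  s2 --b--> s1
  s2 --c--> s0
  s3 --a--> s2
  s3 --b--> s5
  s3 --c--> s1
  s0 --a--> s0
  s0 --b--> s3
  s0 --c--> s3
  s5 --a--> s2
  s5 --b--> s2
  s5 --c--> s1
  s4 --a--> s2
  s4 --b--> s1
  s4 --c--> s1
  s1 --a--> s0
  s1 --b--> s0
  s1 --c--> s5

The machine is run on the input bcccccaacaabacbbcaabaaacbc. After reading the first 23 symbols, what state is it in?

start at s2
read 'b': s2 → s1
read 'c': s1 → s5
read 'c': s5 → s1
read 'c': s1 → s5
read 'c': s5 → s1
read 'c': s1 → s5
read 'a': s5 → s2
read 'a': s2 → s1
read 'c': s1 → s5
read 'a': s5 → s2
read 'a': s2 → s1
read 'b': s1 → s0
read 'a': s0 → s0
read 'c': s0 → s3
read 'b': s3 → s5
read 'b': s5 → s2
read 'c': s2 → s0
read 'a': s0 → s0
read 'a': s0 → s0
read 'b': s0 → s3
read 'a': s3 → s2
read 'a': s2 → s1
read 'a': s1 → s0
After 23 symbols: s0.

s0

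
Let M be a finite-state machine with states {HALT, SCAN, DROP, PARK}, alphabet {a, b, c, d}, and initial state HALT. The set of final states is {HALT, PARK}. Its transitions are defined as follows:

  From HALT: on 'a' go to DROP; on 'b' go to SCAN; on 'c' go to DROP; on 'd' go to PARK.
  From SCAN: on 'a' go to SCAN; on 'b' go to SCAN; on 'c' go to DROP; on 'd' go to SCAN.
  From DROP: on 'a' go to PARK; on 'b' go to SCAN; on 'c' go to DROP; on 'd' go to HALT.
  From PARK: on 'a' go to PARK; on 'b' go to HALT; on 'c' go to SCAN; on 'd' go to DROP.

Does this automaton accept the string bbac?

No

start at HALT
read 'b': HALT → SCAN
read 'b': SCAN → SCAN
read 'a': SCAN → SCAN
read 'c': SCAN → DROP
End state DROP is not accepting.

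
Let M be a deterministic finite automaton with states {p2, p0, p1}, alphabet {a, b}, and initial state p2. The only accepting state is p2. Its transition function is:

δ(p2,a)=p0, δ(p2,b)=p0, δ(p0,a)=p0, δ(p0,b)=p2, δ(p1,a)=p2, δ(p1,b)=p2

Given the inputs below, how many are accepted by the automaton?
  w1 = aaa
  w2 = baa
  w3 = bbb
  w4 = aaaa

0

w1:
  start at p2
  read 'a': p2 → p0
  read 'a': p0 → p0
  read 'a': p0 → p0
  end p0, rejected
w2:
  start at p2
  read 'b': p2 → p0
  read 'a': p0 → p0
  read 'a': p0 → p0
  end p0, rejected
w3:
  start at p2
  read 'b': p2 → p0
  read 'b': p0 → p2
  read 'b': p2 → p0
  end p0, rejected
w4:
  start at p2
  read 'a': p2 → p0
  read 'a': p0 → p0
  read 'a': p0 → p0
  read 'a': p0 → p0
  end p0, rejected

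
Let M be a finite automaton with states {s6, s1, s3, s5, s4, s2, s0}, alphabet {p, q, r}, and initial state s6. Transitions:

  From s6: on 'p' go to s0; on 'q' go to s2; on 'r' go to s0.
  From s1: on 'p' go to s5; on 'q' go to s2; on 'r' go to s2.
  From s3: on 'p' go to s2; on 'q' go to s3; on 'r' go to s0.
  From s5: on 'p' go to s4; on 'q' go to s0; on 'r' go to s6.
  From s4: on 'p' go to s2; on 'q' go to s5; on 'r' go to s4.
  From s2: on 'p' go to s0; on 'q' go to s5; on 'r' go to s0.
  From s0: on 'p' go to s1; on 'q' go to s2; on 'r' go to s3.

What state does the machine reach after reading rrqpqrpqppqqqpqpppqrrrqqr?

Trace: s6 -r-> s0 -r-> s3 -q-> s3 -p-> s2 -q-> s5 -r-> s6 -p-> s0 -q-> s2 -p-> s0 -p-> s1 -q-> s2 -q-> s5 -q-> s0 -p-> s1 -q-> s2 -p-> s0 -p-> s1 -p-> s5 -q-> s0 -r-> s3 -r-> s0 -r-> s3 -q-> s3 -q-> s3 -r-> s0

s0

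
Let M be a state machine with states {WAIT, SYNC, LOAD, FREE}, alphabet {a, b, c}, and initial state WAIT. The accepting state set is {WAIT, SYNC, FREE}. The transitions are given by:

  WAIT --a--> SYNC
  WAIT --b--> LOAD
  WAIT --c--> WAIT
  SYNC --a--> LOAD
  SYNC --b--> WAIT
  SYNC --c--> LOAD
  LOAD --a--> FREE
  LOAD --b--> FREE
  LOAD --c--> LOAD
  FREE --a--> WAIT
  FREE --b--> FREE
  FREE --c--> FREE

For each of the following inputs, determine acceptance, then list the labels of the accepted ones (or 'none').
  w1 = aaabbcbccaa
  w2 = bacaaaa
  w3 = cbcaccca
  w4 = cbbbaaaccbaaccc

w1, w2, w3

w1: WAIT → SYNC → LOAD → FREE → FREE → FREE → FREE → FREE → FREE → FREE → WAIT → SYNC  → end SYNC, accepted
w2: WAIT → LOAD → FREE → FREE → WAIT → SYNC → LOAD → FREE  → end FREE, accepted
w3: WAIT → WAIT → LOAD → LOAD → FREE → FREE → FREE → FREE → WAIT  → end WAIT, accepted
w4: WAIT → WAIT → LOAD → FREE → FREE → WAIT → SYNC → LOAD → LOAD → LOAD → FREE → WAIT → SYNC → LOAD → LOAD → LOAD  → end LOAD, rejected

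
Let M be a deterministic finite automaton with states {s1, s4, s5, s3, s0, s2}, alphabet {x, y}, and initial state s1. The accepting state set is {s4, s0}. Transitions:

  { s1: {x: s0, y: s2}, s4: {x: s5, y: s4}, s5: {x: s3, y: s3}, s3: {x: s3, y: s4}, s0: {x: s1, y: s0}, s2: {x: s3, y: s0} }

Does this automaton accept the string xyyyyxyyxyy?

Yes

start at s1
read 'x': s1 → s0
read 'y': s0 → s0
read 'y': s0 → s0
read 'y': s0 → s0
read 'y': s0 → s0
read 'x': s0 → s1
read 'y': s1 → s2
read 'y': s2 → s0
read 'x': s0 → s1
read 'y': s1 → s2
read 'y': s2 → s0
End state s0 is accepting.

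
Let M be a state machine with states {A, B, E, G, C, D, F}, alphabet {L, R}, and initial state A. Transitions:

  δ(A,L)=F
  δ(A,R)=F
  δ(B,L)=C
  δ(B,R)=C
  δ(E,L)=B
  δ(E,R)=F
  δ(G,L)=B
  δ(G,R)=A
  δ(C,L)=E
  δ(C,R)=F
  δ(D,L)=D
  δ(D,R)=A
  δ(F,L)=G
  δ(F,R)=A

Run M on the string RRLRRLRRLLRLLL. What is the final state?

C

start at A
read 'R': A → F
read 'R': F → A
read 'L': A → F
read 'R': F → A
read 'R': A → F
read 'L': F → G
read 'R': G → A
read 'R': A → F
read 'L': F → G
read 'L': G → B
read 'R': B → C
read 'L': C → E
read 'L': E → B
read 'L': B → C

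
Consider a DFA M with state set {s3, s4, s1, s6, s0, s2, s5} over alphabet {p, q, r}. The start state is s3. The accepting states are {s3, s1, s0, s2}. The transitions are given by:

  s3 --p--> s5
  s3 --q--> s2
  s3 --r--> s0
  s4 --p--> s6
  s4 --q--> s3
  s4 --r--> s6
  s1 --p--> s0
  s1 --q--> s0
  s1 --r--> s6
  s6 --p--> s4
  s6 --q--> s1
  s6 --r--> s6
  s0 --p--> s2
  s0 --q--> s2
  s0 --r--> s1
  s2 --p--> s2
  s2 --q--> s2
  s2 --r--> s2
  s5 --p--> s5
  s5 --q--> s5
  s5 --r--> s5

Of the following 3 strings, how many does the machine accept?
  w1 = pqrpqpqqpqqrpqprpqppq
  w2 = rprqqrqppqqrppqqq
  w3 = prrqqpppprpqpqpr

1

w1:
  start at s3
  read 'p': s3 → s5
  read 'q': s5 → s5
  read 'r': s5 → s5
  read 'p': s5 → s5
  read 'q': s5 → s5
  read 'p': s5 → s5
  read 'q': s5 → s5
  read 'q': s5 → s5
  read 'p': s5 → s5
  read 'q': s5 → s5
  read 'q': s5 → s5
  read 'r': s5 → s5
  read 'p': s5 → s5
  read 'q': s5 → s5
  read 'p': s5 → s5
  read 'r': s5 → s5
  read 'p': s5 → s5
  read 'q': s5 → s5
  read 'p': s5 → s5
  read 'p': s5 → s5
  read 'q': s5 → s5
  end s5, rejected
w2:
  start at s3
  read 'r': s3 → s0
  read 'p': s0 → s2
  read 'r': s2 → s2
  read 'q': s2 → s2
  read 'q': s2 → s2
  read 'r': s2 → s2
  read 'q': s2 → s2
  read 'p': s2 → s2
  read 'p': s2 → s2
  read 'q': s2 → s2
  read 'q': s2 → s2
  read 'r': s2 → s2
  read 'p': s2 → s2
  read 'p': s2 → s2
  read 'q': s2 → s2
  read 'q': s2 → s2
  read 'q': s2 → s2
  end s2, accepted
w3:
  start at s3
  read 'p': s3 → s5
  read 'r': s5 → s5
  read 'r': s5 → s5
  read 'q': s5 → s5
  read 'q': s5 → s5
  read 'p': s5 → s5
  read 'p': s5 → s5
  read 'p': s5 → s5
  read 'p': s5 → s5
  read 'r': s5 → s5
  read 'p': s5 → s5
  read 'q': s5 → s5
  read 'p': s5 → s5
  read 'q': s5 → s5
  read 'p': s5 → s5
  read 'r': s5 → s5
  end s5, rejected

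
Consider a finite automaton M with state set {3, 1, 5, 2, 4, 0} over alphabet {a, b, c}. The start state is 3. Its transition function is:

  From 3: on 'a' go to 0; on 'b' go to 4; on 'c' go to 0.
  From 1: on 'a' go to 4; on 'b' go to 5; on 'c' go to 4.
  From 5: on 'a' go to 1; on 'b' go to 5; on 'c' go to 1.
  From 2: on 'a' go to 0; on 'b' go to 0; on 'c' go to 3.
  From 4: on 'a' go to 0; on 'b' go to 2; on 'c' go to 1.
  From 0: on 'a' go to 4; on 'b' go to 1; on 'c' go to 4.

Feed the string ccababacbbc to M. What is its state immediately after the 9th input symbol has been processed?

2

start at 3
read 'c': 3 → 0
read 'c': 0 → 4
read 'a': 4 → 0
read 'b': 0 → 1
read 'a': 1 → 4
read 'b': 4 → 2
read 'a': 2 → 0
read 'c': 0 → 4
read 'b': 4 → 2
After 9 symbols: 2.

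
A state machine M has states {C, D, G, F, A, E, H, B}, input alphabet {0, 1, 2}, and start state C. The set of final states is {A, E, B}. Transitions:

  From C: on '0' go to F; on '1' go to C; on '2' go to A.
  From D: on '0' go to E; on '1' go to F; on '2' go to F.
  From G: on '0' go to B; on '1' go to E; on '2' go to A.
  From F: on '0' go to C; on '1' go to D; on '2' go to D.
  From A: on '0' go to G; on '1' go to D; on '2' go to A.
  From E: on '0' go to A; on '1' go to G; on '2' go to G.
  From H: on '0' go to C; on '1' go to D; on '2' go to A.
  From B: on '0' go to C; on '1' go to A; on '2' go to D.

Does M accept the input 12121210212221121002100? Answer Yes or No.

No

C → C → A → D → F → D → F → D → E → G → E → G → A → A → D → F → D → F → C → F → D → F → C → F
End state F is not accepting.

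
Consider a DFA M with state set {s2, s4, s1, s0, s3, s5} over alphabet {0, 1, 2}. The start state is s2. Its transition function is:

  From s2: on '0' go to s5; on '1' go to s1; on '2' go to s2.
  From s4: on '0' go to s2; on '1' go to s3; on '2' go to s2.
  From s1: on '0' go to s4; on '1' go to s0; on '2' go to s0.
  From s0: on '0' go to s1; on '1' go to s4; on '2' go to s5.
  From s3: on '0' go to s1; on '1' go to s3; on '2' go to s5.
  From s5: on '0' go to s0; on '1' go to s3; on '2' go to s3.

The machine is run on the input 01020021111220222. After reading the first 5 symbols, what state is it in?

s1

start at s2
read '0': s2 → s5
read '1': s5 → s3
read '0': s3 → s1
read '2': s1 → s0
read '0': s0 → s1
After 5 symbols: s1.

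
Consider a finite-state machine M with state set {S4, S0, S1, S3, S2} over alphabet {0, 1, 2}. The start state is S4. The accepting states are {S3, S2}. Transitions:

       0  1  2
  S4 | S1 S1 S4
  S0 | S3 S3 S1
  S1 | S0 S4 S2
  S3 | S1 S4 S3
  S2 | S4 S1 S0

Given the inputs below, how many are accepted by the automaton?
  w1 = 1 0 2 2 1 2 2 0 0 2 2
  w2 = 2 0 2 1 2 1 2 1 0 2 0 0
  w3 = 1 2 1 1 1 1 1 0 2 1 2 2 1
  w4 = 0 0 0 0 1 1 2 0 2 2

w1: Trace: S4 -1-> S1 -0-> S0 -2-> S1 -2-> S2 -1-> S1 -2-> S2 -2-> S0 -0-> S3 -0-> S1 -2-> S2 -2-> S0  → end S0, rejected
w2: Trace: S4 -2-> S4 -0-> S1 -2-> S2 -1-> S1 -2-> S2 -1-> S1 -2-> S2 -1-> S1 -0-> S0 -2-> S1 -0-> S0 -0-> S3  → end S3, accepted
w3: Trace: S4 -1-> S1 -2-> S2 -1-> S1 -1-> S4 -1-> S1 -1-> S4 -1-> S1 -0-> S0 -2-> S1 -1-> S4 -2-> S4 -2-> S4 -1-> S1  → end S1, rejected
w4: Trace: S4 -0-> S1 -0-> S0 -0-> S3 -0-> S1 -1-> S4 -1-> S1 -2-> S2 -0-> S4 -2-> S4 -2-> S4  → end S4, rejected

1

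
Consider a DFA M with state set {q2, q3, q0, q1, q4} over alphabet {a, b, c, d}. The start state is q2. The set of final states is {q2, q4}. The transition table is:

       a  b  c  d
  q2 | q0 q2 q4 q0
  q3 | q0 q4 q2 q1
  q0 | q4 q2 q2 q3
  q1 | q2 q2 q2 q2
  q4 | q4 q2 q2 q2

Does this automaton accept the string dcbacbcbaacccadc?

Yes

start at q2
read 'd': q2 → q0
read 'c': q0 → q2
read 'b': q2 → q2
read 'a': q2 → q0
read 'c': q0 → q2
read 'b': q2 → q2
read 'c': q2 → q4
read 'b': q4 → q2
read 'a': q2 → q0
read 'a': q0 → q4
read 'c': q4 → q2
read 'c': q2 → q4
read 'c': q4 → q2
read 'a': q2 → q0
read 'd': q0 → q3
read 'c': q3 → q2
End state q2 is accepting.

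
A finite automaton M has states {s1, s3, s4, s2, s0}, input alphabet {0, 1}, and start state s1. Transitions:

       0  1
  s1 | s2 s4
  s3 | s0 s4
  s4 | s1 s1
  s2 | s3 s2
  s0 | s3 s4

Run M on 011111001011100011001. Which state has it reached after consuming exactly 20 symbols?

s3

start at s1
read '0': s1 → s2
read '1': s2 → s2
read '1': s2 → s2
read '1': s2 → s2
read '1': s2 → s2
read '1': s2 → s2
read '0': s2 → s3
read '0': s3 → s0
read '1': s0 → s4
read '0': s4 → s1
read '1': s1 → s4
read '1': s4 → s1
read '1': s1 → s4
read '0': s4 → s1
read '0': s1 → s2
read '0': s2 → s3
read '1': s3 → s4
read '1': s4 → s1
read '0': s1 → s2
read '0': s2 → s3
After 20 symbols: s3.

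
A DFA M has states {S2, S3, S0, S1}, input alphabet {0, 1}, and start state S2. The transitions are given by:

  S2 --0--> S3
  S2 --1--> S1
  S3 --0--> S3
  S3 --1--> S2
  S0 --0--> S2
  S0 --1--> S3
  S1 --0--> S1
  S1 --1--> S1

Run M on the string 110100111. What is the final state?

start at S2
read '1': S2 → S1
read '1': S1 → S1
read '0': S1 → S1
read '1': S1 → S1
read '0': S1 → S1
read '0': S1 → S1
read '1': S1 → S1
read '1': S1 → S1
read '1': S1 → S1

S1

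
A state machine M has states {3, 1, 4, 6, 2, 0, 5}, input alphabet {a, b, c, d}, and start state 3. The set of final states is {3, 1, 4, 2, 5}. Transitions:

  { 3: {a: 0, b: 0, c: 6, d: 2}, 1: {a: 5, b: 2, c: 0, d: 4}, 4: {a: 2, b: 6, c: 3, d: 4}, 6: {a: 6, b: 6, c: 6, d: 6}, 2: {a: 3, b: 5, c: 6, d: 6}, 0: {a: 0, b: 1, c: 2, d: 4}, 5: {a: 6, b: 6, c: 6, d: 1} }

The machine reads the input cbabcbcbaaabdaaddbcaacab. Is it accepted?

No

3 → 6 → 6 → 6 → 6 → 6 → 6 → 6 → 6 → 6 → 6 → 6 → 6 → 6 → 6 → 6 → 6 → 6 → 6 → 6 → 6 → 6 → 6 → 6 → 6
End state 6 is not accepting.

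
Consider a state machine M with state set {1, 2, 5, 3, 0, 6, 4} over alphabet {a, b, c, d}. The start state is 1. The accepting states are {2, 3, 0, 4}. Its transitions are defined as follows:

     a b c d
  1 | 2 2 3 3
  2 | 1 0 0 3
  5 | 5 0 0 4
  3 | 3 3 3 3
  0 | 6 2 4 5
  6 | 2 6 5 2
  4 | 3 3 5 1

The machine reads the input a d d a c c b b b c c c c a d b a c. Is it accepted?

Trace: 1 -a-> 2 -d-> 3 -d-> 3 -a-> 3 -c-> 3 -c-> 3 -b-> 3 -b-> 3 -b-> 3 -c-> 3 -c-> 3 -c-> 3 -c-> 3 -a-> 3 -d-> 3 -b-> 3 -a-> 3 -c-> 3
End state 3 is accepting.

Yes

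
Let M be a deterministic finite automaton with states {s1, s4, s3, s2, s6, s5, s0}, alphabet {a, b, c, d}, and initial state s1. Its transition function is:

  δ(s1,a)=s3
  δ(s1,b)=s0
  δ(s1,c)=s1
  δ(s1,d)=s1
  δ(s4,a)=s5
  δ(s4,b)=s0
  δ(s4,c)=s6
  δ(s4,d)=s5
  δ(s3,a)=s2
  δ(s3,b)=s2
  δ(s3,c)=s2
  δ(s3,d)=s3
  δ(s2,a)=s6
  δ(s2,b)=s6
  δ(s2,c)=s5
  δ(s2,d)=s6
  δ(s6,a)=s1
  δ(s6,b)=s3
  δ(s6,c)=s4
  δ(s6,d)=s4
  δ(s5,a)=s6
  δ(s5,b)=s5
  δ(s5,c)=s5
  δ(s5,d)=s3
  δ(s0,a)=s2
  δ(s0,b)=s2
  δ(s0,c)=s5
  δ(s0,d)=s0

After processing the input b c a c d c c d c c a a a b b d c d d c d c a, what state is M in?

s1 → s0 → s5 → s6 → s4 → s5 → s5 → s5 → s3 → s2 → s5 → s6 → s1 → s3 → s2 → s6 → s4 → s6 → s4 → s5 → s5 → s3 → s2 → s6

s6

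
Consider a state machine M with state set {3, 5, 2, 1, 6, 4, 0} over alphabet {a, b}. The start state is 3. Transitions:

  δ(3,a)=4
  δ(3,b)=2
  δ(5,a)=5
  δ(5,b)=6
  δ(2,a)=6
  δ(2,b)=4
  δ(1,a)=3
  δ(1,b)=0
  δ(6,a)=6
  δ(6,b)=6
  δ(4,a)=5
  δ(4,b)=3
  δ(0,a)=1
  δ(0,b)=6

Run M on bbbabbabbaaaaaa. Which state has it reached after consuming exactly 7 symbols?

6

3 → 2 → 4 → 3 → 4 → 3 → 2 → 6
After 7 symbols: 6.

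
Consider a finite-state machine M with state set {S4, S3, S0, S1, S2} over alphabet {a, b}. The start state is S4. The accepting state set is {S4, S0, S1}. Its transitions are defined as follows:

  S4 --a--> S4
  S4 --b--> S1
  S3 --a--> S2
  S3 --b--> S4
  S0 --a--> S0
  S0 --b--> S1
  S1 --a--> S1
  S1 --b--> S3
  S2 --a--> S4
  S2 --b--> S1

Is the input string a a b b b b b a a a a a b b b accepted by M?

Trace: S4 -a-> S4 -a-> S4 -b-> S1 -b-> S3 -b-> S4 -b-> S1 -b-> S3 -a-> S2 -a-> S4 -a-> S4 -a-> S4 -a-> S4 -b-> S1 -b-> S3 -b-> S4
End state S4 is accepting.

Yes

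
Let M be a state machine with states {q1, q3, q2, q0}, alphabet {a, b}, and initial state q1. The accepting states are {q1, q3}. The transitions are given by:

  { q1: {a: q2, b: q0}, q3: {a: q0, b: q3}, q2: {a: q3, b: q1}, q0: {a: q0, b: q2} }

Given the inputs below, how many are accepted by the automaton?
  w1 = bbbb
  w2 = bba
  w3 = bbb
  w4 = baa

w1: q1 → q0 → q2 → q1 → q0  → end q0, rejected
w2: q1 → q0 → q2 → q3  → end q3, accepted
w3: q1 → q0 → q2 → q1  → end q1, accepted
w4: q1 → q0 → q0 → q0  → end q0, rejected

2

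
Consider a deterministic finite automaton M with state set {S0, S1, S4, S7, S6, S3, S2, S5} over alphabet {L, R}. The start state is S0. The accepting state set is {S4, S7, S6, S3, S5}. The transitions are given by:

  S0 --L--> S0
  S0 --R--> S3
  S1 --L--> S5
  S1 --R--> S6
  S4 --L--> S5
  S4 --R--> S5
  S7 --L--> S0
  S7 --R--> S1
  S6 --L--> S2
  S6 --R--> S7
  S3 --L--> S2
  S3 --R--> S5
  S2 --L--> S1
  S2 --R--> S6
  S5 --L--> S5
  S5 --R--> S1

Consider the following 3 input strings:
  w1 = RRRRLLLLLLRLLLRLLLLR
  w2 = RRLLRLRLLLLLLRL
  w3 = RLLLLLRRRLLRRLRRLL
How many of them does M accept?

1

w1: S0 → S3 → S5 → S1 → S6 → S2 → S1 → S5 → S5 → S5 → S5 → S1 → S5 → S5 → S5 → S1 → S5 → S5 → S5 → S5 → S1  → end S1, rejected
w2: S0 → S3 → S5 → S5 → S5 → S1 → S5 → S1 → S5 → S5 → S5 → S5 → S5 → S5 → S1 → S5  → end S5, accepted
w3: S0 → S3 → S2 → S1 → S5 → S5 → S5 → S1 → S6 → S7 → S0 → S0 → S3 → S5 → S5 → S1 → S6 → S2 → S1  → end S1, rejected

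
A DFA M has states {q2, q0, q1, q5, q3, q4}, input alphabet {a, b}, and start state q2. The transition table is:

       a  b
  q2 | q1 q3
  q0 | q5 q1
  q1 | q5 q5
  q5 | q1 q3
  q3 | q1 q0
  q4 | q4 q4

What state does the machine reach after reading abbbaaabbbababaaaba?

q1

Trace: q2 -a-> q1 -b-> q5 -b-> q3 -b-> q0 -a-> q5 -a-> q1 -a-> q5 -b-> q3 -b-> q0 -b-> q1 -a-> q5 -b-> q3 -a-> q1 -b-> q5 -a-> q1 -a-> q5 -a-> q1 -b-> q5 -a-> q1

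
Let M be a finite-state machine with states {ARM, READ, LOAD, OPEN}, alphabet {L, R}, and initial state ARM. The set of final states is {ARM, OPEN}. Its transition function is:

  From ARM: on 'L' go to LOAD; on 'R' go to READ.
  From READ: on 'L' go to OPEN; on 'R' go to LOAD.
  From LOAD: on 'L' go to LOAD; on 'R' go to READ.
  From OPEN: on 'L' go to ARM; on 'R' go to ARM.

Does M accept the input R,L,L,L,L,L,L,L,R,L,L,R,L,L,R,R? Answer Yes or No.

Trace: ARM -R-> READ -L-> OPEN -L-> ARM -L-> LOAD -L-> LOAD -L-> LOAD -L-> LOAD -L-> LOAD -R-> READ -L-> OPEN -L-> ARM -R-> READ -L-> OPEN -L-> ARM -R-> READ -R-> LOAD
End state LOAD is not accepting.

No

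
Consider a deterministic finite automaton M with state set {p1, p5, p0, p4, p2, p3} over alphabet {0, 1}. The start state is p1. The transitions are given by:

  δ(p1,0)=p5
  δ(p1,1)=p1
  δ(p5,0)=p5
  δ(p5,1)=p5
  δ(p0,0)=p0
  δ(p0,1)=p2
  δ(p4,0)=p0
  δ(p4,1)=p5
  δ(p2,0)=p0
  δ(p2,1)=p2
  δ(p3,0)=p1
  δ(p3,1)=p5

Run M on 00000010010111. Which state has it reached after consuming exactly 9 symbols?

p1 → p5 → p5 → p5 → p5 → p5 → p5 → p5 → p5 → p5
After 9 symbols: p5.

p5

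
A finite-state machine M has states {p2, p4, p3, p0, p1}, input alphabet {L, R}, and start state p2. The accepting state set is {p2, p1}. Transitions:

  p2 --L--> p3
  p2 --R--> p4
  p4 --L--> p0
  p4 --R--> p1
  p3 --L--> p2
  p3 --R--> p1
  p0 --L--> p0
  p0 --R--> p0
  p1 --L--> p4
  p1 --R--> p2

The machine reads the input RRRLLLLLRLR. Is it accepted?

p2 → p4 → p1 → p2 → p3 → p2 → p3 → p2 → p3 → p1 → p4 → p1
End state p1 is accepting.

Yes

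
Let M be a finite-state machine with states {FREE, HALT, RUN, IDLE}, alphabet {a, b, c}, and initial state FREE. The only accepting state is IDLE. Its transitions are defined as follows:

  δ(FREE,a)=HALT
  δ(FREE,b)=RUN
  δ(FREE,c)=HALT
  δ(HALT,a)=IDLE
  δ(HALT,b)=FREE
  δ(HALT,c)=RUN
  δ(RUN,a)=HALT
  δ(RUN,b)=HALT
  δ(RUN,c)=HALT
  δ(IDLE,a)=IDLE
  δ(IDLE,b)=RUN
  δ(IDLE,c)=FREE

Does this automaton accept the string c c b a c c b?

No

FREE → HALT → RUN → HALT → IDLE → FREE → HALT → FREE
End state FREE is not accepting.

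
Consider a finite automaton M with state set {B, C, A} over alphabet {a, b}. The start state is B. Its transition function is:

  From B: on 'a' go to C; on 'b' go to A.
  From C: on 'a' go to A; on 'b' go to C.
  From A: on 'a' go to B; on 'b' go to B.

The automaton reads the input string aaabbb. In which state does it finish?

B → C → A → B → A → B → A

A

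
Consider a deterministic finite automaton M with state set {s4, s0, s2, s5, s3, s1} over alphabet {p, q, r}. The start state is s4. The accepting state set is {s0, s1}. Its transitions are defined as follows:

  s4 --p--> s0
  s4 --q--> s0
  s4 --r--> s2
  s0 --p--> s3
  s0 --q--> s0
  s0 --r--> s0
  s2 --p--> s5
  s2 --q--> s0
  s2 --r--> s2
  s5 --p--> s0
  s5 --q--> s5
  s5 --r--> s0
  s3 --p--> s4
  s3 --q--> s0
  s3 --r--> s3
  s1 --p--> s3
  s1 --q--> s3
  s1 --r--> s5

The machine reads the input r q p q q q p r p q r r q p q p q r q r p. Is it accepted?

No

start at s4
read 'r': s4 → s2
read 'q': s2 → s0
read 'p': s0 → s3
read 'q': s3 → s0
read 'q': s0 → s0
read 'q': s0 → s0
read 'p': s0 → s3
read 'r': s3 → s3
read 'p': s3 → s4
read 'q': s4 → s0
read 'r': s0 → s0
read 'r': s0 → s0
read 'q': s0 → s0
read 'p': s0 → s3
read 'q': s3 → s0
read 'p': s0 → s3
read 'q': s3 → s0
read 'r': s0 → s0
read 'q': s0 → s0
read 'r': s0 → s0
read 'p': s0 → s3
End state s3 is not accepting.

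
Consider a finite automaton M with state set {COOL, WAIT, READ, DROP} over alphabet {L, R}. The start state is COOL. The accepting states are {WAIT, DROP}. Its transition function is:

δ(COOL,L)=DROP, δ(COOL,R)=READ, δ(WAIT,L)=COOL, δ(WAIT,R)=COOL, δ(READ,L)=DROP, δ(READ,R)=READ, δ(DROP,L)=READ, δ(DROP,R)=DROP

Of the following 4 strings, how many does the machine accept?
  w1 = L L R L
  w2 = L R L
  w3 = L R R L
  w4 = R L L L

2

w1: COOL → DROP → READ → READ → DROP  → end DROP, accepted
w2: COOL → DROP → DROP → READ  → end READ, rejected
w3: COOL → DROP → DROP → DROP → READ  → end READ, rejected
w4: COOL → READ → DROP → READ → DROP  → end DROP, accepted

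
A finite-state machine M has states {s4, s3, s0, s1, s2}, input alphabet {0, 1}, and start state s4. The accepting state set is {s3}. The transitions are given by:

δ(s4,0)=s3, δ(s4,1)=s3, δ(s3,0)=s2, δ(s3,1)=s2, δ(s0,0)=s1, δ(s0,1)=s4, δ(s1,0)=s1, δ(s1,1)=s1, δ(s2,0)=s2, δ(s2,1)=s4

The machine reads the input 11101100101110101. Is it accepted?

s4 → s3 → s2 → s4 → s3 → s2 → s4 → s3 → s2 → s4 → s3 → s2 → s4 → s3 → s2 → s4 → s3 → s2
End state s2 is not accepting.

No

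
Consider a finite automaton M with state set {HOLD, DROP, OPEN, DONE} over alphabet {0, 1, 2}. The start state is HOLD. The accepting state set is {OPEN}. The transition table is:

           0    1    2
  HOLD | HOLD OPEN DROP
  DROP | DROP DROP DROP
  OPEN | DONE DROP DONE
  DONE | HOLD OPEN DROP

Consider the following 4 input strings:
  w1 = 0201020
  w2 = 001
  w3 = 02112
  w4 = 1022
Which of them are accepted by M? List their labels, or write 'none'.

w1:
  start at HOLD
  read '0': HOLD → HOLD
  read '2': HOLD → DROP
  read '0': DROP → DROP
  read '1': DROP → DROP
  read '0': DROP → DROP
  read '2': DROP → DROP
  read '0': DROP → DROP
  end DROP, rejected
w2:
  start at HOLD
  read '0': HOLD → HOLD
  read '0': HOLD → HOLD
  read '1': HOLD → OPEN
  end OPEN, accepted
w3:
  start at HOLD
  read '0': HOLD → HOLD
  read '2': HOLD → DROP
  read '1': DROP → DROP
  read '1': DROP → DROP
  read '2': DROP → DROP
  end DROP, rejected
w4:
  start at HOLD
  read '1': HOLD → OPEN
  read '0': OPEN → DONE
  read '2': DONE → DROP
  read '2': DROP → DROP
  end DROP, rejected

w2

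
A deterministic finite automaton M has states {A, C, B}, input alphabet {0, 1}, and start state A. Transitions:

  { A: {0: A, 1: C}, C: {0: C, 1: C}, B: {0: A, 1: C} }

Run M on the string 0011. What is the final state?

A → A → A → C → C

C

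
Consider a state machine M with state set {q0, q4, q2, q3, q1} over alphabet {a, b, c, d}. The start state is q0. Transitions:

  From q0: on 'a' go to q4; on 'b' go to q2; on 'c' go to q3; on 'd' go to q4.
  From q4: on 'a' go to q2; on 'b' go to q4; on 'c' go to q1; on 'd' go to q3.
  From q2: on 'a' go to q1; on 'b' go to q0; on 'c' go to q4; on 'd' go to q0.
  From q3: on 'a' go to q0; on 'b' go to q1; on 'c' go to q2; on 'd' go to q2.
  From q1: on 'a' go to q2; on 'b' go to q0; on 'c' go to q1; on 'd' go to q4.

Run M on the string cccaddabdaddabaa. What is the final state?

q0 → q3 → q2 → q4 → q2 → q0 → q4 → q2 → q0 → q4 → q2 → q0 → q4 → q2 → q0 → q4 → q2

q2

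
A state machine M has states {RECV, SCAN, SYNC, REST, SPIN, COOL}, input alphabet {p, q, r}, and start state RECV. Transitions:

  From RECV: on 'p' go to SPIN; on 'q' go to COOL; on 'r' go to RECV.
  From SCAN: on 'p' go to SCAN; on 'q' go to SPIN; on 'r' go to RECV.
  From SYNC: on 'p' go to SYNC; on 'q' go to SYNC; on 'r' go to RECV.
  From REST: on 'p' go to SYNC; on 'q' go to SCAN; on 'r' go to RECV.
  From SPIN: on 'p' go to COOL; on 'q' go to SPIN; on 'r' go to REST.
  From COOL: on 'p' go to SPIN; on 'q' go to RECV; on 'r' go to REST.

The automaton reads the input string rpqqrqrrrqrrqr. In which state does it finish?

REST

Trace: RECV -r-> RECV -p-> SPIN -q-> SPIN -q-> SPIN -r-> REST -q-> SCAN -r-> RECV -r-> RECV -r-> RECV -q-> COOL -r-> REST -r-> RECV -q-> COOL -r-> REST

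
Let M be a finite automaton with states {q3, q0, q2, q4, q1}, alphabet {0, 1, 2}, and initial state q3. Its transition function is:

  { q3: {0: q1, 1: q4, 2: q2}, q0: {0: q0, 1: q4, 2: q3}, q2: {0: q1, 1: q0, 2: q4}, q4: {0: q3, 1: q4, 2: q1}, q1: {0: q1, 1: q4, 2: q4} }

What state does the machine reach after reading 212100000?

Trace: q3 -2-> q2 -1-> q0 -2-> q3 -1-> q4 -0-> q3 -0-> q1 -0-> q1 -0-> q1 -0-> q1

q1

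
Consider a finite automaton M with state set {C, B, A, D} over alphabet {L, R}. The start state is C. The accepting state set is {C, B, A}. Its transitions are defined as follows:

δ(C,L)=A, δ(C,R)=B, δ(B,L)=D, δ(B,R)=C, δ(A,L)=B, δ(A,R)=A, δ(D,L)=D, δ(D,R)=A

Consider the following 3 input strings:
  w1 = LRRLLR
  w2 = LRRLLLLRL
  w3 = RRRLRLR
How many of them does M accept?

w1:
  start at C
  read 'L': C → A
  read 'R': A → A
  read 'R': A → A
  read 'L': A → B
  read 'L': B → D
  read 'R': D → A
  end A, accepted
w2:
  start at C
  read 'L': C → A
  read 'R': A → A
  read 'R': A → A
  read 'L': A → B
  read 'L': B → D
  read 'L': D → D
  read 'L': D → D
  read 'R': D → A
  read 'L': A → B
  end B, accepted
w3:
  start at C
  read 'R': C → B
  read 'R': B → C
  read 'R': C → B
  read 'L': B → D
  read 'R': D → A
  read 'L': A → B
  read 'R': B → C
  end C, accepted

3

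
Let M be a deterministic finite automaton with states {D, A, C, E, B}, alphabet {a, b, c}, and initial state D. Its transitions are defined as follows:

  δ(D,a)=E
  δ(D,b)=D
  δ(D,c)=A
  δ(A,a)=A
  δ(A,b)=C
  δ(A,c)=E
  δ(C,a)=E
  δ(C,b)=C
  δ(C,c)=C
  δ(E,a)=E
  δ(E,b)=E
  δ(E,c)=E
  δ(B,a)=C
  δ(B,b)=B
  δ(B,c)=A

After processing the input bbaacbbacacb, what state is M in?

E

start at D
read 'b': D → D
read 'b': D → D
read 'a': D → E
read 'a': E → E
read 'c': E → E
read 'b': E → E
read 'b': E → E
read 'a': E → E
read 'c': E → E
read 'a': E → E
read 'c': E → E
read 'b': E → E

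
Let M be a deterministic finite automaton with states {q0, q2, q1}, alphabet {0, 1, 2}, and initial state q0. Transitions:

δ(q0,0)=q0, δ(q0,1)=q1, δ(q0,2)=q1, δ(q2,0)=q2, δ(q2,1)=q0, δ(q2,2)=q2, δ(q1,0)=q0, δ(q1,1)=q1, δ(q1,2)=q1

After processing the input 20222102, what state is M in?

q1

q0 → q1 → q0 → q1 → q1 → q1 → q1 → q0 → q1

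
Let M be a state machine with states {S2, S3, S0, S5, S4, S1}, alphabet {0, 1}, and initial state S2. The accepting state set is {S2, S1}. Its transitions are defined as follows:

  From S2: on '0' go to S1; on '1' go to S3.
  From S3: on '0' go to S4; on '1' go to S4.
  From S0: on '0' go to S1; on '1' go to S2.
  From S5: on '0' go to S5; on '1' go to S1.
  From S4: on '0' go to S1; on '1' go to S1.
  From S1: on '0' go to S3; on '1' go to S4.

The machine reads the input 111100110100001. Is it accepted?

start at S2
read '1': S2 → S3
read '1': S3 → S4
read '1': S4 → S1
read '1': S1 → S4
read '0': S4 → S1
read '0': S1 → S3
read '1': S3 → S4
read '1': S4 → S1
read '0': S1 → S3
read '1': S3 → S4
read '0': S4 → S1
read '0': S1 → S3
read '0': S3 → S4
read '0': S4 → S1
read '1': S1 → S4
End state S4 is not accepting.

No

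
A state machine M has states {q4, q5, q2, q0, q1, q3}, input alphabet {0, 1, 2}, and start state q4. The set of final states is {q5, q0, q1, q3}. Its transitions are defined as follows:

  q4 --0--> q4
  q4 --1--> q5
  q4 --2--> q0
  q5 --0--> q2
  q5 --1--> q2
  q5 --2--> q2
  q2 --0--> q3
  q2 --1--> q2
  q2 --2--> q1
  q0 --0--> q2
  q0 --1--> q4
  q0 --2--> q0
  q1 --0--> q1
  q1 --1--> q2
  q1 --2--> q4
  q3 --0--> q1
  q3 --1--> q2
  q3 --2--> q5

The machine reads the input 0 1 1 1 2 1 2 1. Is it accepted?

Trace: q4 -0-> q4 -1-> q5 -1-> q2 -1-> q2 -2-> q1 -1-> q2 -2-> q1 -1-> q2
End state q2 is not accepting.

No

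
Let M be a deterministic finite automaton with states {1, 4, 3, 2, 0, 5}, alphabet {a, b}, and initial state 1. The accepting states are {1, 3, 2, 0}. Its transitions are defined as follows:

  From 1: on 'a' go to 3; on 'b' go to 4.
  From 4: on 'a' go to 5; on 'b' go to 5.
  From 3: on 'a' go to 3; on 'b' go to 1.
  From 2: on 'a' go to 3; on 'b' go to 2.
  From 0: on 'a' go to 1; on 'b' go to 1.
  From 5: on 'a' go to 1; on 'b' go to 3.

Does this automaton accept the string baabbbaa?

start at 1
read 'b': 1 → 4
read 'a': 4 → 5
read 'a': 5 → 1
read 'b': 1 → 4
read 'b': 4 → 5
read 'b': 5 → 3
read 'a': 3 → 3
read 'a': 3 → 3
End state 3 is accepting.

Yes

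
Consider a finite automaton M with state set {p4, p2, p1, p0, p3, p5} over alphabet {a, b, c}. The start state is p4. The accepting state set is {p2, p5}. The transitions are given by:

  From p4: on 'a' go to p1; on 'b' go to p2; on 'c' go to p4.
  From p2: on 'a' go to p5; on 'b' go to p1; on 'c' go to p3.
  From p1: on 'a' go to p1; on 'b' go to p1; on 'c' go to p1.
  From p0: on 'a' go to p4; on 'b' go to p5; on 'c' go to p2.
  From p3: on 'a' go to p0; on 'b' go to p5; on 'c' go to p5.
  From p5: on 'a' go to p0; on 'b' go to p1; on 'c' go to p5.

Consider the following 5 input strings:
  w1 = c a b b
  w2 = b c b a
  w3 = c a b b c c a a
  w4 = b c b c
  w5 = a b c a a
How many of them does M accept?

1

w1: Trace: p4 -c-> p4 -a-> p1 -b-> p1 -b-> p1  → end p1, rejected
w2: Trace: p4 -b-> p2 -c-> p3 -b-> p5 -a-> p0  → end p0, rejected
w3: Trace: p4 -c-> p4 -a-> p1 -b-> p1 -b-> p1 -c-> p1 -c-> p1 -a-> p1 -a-> p1  → end p1, rejected
w4: Trace: p4 -b-> p2 -c-> p3 -b-> p5 -c-> p5  → end p5, accepted
w5: Trace: p4 -a-> p1 -b-> p1 -c-> p1 -a-> p1 -a-> p1  → end p1, rejected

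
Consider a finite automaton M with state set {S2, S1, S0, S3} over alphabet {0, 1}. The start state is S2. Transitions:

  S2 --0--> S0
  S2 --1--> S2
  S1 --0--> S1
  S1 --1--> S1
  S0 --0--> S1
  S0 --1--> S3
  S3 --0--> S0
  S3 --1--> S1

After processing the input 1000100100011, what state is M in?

start at S2
read '1': S2 → S2
read '0': S2 → S0
read '0': S0 → S1
read '0': S1 → S1
read '1': S1 → S1
read '0': S1 → S1
read '0': S1 → S1
read '1': S1 → S1
read '0': S1 → S1
read '0': S1 → S1
read '0': S1 → S1
read '1': S1 → S1
read '1': S1 → S1

S1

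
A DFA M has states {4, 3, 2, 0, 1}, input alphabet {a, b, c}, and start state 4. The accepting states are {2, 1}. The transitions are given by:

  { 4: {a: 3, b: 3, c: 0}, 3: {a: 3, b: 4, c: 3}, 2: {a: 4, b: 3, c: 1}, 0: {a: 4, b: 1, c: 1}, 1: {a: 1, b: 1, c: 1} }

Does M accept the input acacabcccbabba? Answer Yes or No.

start at 4
read 'a': 4 → 3
read 'c': 3 → 3
read 'a': 3 → 3
read 'c': 3 → 3
read 'a': 3 → 3
read 'b': 3 → 4
read 'c': 4 → 0
read 'c': 0 → 1
read 'c': 1 → 1
read 'b': 1 → 1
read 'a': 1 → 1
read 'b': 1 → 1
read 'b': 1 → 1
read 'a': 1 → 1
End state 1 is accepting.

Yes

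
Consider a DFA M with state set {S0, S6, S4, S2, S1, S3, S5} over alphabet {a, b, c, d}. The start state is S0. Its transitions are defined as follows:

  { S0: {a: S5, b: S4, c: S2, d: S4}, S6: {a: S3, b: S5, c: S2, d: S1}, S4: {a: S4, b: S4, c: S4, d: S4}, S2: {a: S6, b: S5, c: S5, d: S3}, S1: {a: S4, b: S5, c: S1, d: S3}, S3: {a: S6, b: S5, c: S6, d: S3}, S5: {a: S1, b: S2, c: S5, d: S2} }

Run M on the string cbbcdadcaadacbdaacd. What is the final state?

S0 → S2 → S5 → S2 → S5 → S2 → S6 → S1 → S1 → S4 → S4 → S4 → S4 → S4 → S4 → S4 → S4 → S4 → S4 → S4

S4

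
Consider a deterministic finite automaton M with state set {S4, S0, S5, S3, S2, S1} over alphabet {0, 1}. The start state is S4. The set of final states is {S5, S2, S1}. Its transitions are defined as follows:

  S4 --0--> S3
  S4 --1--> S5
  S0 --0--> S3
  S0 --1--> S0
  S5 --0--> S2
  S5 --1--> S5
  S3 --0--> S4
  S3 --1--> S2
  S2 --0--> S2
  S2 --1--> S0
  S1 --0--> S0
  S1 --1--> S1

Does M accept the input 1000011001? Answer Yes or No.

Yes

start at S4
read '1': S4 → S5
read '0': S5 → S2
read '0': S2 → S2
read '0': S2 → S2
read '0': S2 → S2
read '1': S2 → S0
read '1': S0 → S0
read '0': S0 → S3
read '0': S3 → S4
read '1': S4 → S5
End state S5 is accepting.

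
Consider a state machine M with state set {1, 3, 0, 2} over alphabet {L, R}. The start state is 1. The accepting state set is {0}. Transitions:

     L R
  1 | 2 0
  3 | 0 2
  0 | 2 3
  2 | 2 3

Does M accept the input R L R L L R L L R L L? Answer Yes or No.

No

start at 1
read 'R': 1 → 0
read 'L': 0 → 2
read 'R': 2 → 3
read 'L': 3 → 0
read 'L': 0 → 2
read 'R': 2 → 3
read 'L': 3 → 0
read 'L': 0 → 2
read 'R': 2 → 3
read 'L': 3 → 0
read 'L': 0 → 2
End state 2 is not accepting.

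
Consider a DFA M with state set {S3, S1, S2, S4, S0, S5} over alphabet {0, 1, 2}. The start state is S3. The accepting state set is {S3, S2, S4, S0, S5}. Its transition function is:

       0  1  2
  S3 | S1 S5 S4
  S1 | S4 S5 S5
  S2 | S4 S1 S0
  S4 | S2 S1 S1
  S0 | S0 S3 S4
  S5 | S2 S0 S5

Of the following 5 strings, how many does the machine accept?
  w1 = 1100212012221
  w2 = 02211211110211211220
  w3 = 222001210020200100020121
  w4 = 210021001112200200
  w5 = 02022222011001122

w1: S3 → S5 → S0 → S0 → S0 → S4 → S1 → S5 → S2 → S1 → S5 → S5 → S5 → S0  → end S0, accepted
w2: S3 → S1 → S5 → S5 → S0 → S3 → S4 → S1 → S5 → S0 → S3 → S1 → S5 → S0 → S3 → S4 → S1 → S5 → S5 → S5 → S2  → end S2, accepted
w3: S3 → S4 → S1 → S5 → S2 → S4 → S1 → S5 → S0 → S0 → S0 → S4 → S2 → S0 → S0 → S0 → S3 → S1 → S4 → S2 → S0 → S0 → S3 → S4 → S1  → end S1, rejected
w4: S3 → S4 → S1 → S4 → S2 → S0 → S3 → S1 → S4 → S1 → S5 → S0 → S4 → S1 → S4 → S2 → S0 → S0 → S0  → end S0, accepted
w5: S3 → S1 → S5 → S2 → S0 → S4 → S1 → S5 → S5 → S2 → S1 → S5 → S2 → S4 → S1 → S5 → S5 → S5  → end S5, accepted

4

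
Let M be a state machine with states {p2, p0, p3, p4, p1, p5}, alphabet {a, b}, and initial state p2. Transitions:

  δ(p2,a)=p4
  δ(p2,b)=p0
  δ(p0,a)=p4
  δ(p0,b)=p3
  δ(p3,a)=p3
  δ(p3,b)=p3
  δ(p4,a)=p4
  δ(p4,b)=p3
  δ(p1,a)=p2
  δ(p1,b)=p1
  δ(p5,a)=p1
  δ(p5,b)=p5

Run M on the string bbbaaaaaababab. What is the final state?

Trace: p2 -b-> p0 -b-> p3 -b-> p3 -a-> p3 -a-> p3 -a-> p3 -a-> p3 -a-> p3 -a-> p3 -b-> p3 -a-> p3 -b-> p3 -a-> p3 -b-> p3

p3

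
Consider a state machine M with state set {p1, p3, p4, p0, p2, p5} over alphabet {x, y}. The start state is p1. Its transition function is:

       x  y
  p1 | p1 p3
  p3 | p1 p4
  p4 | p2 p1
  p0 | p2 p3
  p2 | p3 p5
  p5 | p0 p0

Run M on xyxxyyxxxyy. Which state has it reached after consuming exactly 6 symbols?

p4

start at p1
read 'x': p1 → p1
read 'y': p1 → p3
read 'x': p3 → p1
read 'x': p1 → p1
read 'y': p1 → p3
read 'y': p3 → p4
After 6 symbols: p4.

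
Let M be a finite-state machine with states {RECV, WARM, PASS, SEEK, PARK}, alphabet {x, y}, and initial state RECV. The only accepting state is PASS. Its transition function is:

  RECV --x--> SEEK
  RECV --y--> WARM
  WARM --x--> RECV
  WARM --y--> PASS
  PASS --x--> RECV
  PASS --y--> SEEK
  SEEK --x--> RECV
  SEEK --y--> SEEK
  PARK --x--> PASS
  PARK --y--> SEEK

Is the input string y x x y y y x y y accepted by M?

RECV → WARM → RECV → SEEK → SEEK → SEEK → SEEK → RECV → WARM → PASS
End state PASS is accepting.

Yes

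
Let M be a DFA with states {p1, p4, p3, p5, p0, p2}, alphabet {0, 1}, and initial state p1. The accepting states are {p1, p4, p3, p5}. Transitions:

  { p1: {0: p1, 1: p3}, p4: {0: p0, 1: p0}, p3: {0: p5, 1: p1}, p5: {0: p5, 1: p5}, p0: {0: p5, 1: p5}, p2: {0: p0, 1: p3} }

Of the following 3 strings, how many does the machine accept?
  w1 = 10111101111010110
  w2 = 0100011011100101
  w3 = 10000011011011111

3

w1:
  start at p1
  read '1': p1 → p3
  read '0': p3 → p5
  read '1': p5 → p5
  read '1': p5 → p5
  read '1': p5 → p5
  read '1': p5 → p5
  read '0': p5 → p5
  read '1': p5 → p5
  read '1': p5 → p5
  read '1': p5 → p5
  read '1': p5 → p5
  read '0': p5 → p5
  read '1': p5 → p5
  read '0': p5 → p5
  read '1': p5 → p5
  read '1': p5 → p5
  read '0': p5 → p5
  end p5, accepted
w2:
  start at p1
  read '0': p1 → p1
  read '1': p1 → p3
  read '0': p3 → p5
  read '0': p5 → p5
  read '0': p5 → p5
  read '1': p5 → p5
  read '1': p5 → p5
  read '0': p5 → p5
  read '1': p5 → p5
  read '1': p5 → p5
  read '1': p5 → p5
  read '0': p5 → p5
  read '0': p5 → p5
  read '1': p5 → p5
  read '0': p5 → p5
  read '1': p5 → p5
  end p5, accepted
w3:
  start at p1
  read '1': p1 → p3
  read '0': p3 → p5
  read '0': p5 → p5
  read '0': p5 → p5
  read '0': p5 → p5
  read '0': p5 → p5
  read '1': p5 → p5
  read '1': p5 → p5
  read '0': p5 → p5
  read '1': p5 → p5
  read '1': p5 → p5
  read '0': p5 → p5
  read '1': p5 → p5
  read '1': p5 → p5
  read '1': p5 → p5
  read '1': p5 → p5
  read '1': p5 → p5
  end p5, accepted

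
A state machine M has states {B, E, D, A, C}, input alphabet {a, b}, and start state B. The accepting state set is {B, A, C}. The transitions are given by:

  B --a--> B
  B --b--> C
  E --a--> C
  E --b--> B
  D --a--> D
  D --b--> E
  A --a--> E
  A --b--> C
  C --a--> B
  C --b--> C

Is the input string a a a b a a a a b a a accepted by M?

Yes

start at B
read 'a': B → B
read 'a': B → B
read 'a': B → B
read 'b': B → C
read 'a': C → B
read 'a': B → B
read 'a': B → B
read 'a': B → B
read 'b': B → C
read 'a': C → B
read 'a': B → B
End state B is accepting.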